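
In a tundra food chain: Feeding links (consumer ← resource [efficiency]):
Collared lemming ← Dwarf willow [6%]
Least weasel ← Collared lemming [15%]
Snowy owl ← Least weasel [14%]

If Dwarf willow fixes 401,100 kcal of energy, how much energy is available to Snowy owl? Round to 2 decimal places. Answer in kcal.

Collared lemming: 401100 × 0.06 = 24066 kcal
Least weasel: 24066 × 0.15 = 3609.9 kcal
Snowy owl: 3609.9 × 0.14 = 505.386 kcal

505.39 kcal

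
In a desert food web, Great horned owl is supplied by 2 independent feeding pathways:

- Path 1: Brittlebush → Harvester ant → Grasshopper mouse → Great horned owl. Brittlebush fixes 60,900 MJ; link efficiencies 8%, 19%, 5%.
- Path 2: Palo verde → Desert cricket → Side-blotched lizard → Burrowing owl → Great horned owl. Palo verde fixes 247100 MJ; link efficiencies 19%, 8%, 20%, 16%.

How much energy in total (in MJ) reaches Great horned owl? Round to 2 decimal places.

166.47 MJ

Path 1: 60900 × 0.08 × 0.19 × 0.05 = 46.284 MJ
Path 2: 247100 × 0.19 × 0.08 × 0.2 × 0.16 = 120.18944 MJ
Total at Great horned owl: 46.284 + 120.18944 = 166.47344 MJ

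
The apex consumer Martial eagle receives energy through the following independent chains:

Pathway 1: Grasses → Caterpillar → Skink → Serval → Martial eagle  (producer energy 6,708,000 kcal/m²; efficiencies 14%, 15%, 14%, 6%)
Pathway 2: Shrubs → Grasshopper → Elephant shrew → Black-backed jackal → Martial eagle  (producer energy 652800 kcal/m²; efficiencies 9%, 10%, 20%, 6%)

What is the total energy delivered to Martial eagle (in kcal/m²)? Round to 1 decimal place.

1253.8 kcal/m²

Pathway 1: 6708000 × 0.14 × 0.15 × 0.14 × 0.06 = 1183.2912 kcal/m²
Pathway 2: 652800 × 0.09 × 0.1 × 0.2 × 0.06 = 70.5024 kcal/m²
Total at Martial eagle: 1183.2912 + 70.5024 = 1253.7936 kcal/m²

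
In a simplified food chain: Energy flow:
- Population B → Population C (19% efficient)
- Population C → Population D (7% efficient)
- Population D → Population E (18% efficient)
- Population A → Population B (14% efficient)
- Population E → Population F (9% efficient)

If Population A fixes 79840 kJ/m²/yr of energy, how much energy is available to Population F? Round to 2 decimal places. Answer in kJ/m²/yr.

Population B: 79840 × 0.14 = 11177.6 kJ/m²/yr
Population C: 11177.6 × 0.19 = 2123.744 kJ/m²/yr
Population D: 2123.744 × 0.07 = 148.66208 kJ/m²/yr
Population E: 148.66208 × 0.18 = 26.7591744 kJ/m²/yr
Population F: 26.7591744 × 0.09 = 2.408325696 kJ/m²/yr

2.41 kJ/m²/yr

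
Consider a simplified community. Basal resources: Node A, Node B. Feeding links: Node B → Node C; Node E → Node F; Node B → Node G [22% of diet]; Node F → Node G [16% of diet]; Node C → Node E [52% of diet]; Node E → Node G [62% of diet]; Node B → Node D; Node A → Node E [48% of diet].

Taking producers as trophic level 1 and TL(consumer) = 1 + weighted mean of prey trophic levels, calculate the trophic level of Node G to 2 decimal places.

Node C: 1 + 1 = 2
Node D: 1 + 1 = 2
Node E: 1 + (0.48×1 + 0.52×2) = 2.52
Node F: 1 + 2.52 = 3.52
Node G: 1 + (0.16×3.52 + 0.62×2.52 + 0.22×1) = 3.3456

3.35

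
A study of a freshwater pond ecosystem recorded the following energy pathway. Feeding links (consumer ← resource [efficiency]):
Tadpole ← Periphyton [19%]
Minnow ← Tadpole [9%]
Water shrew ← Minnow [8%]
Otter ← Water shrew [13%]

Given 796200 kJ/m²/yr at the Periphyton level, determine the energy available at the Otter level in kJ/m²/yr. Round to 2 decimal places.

141.60 kJ/m²/yr

Tadpole: 796200 × 0.19 = 151278 kJ/m²/yr
Minnow: 151278 × 0.09 = 13615.02 kJ/m²/yr
Water shrew: 13615.02 × 0.08 = 1089.2016 kJ/m²/yr
Otter: 1089.2016 × 0.13 = 141.596208 kJ/m²/yr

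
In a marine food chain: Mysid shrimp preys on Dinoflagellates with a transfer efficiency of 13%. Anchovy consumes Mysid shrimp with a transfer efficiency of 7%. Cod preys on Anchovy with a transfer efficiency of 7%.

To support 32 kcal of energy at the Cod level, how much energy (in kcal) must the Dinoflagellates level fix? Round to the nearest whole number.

Cumulative transfer efficiency: 0.13 × 0.07 × 0.07 = 0.000637
Dinoflagellates energy = 32 / 0.000637 = 50235 kcal

50235 kcal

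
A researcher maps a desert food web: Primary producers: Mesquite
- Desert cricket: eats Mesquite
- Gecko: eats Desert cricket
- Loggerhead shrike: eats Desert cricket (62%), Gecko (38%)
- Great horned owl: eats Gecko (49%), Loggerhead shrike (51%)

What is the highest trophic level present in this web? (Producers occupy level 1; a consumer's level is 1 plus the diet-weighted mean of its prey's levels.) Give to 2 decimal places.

Desert cricket: 1 + 1 = 2
Gecko: 1 + 2 = 3
Loggerhead shrike: 1 + (0.62×2 + 0.38×3) = 3.38
Great horned owl: 1 + (0.49×3 + 0.51×3.38) = 4.1938

4.19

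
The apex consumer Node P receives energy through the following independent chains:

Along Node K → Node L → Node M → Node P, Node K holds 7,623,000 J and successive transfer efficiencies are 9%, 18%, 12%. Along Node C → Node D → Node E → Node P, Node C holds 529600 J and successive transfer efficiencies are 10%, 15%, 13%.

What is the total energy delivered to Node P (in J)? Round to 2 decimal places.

15851.83 J

Via Node K: 7623000 × 0.09 × 0.18 × 0.12 = 14819.112 J
Via Node C: 529600 × 0.1 × 0.15 × 0.13 = 1032.72 J
Total at Node P: 14819.112 + 1032.72 = 15851.832 J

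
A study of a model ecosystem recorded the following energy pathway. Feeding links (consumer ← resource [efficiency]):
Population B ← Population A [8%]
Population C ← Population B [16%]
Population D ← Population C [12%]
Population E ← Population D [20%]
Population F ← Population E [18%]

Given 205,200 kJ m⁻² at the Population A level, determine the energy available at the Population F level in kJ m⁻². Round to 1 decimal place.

11.3 kJ m⁻²

Population B: 205200 × 0.08 = 16416 kJ m⁻²
Population C: 16416 × 0.16 = 2626.56 kJ m⁻²
Population D: 2626.56 × 0.12 = 315.1872 kJ m⁻²
Population E: 315.1872 × 0.2 = 63.03744 kJ m⁻²
Population F: 63.03744 × 0.18 = 11.3467392 kJ m⁻²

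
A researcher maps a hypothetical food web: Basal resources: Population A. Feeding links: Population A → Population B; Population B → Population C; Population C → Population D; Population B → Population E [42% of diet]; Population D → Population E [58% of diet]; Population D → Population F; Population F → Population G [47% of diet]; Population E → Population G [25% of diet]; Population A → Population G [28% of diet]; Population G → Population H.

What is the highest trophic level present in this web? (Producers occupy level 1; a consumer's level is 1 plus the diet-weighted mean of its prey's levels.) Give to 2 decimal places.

Population B: 1 + 1 = 2
Population C: 1 + 2 = 3
Population D: 1 + 3 = 4
Population E: 1 + (0.42×2 + 0.58×4) = 4.16
Population F: 1 + 4 = 5
Population G: 1 + (0.47×5 + 0.25×4.16 + 0.28×1) = 4.67
Population H: 1 + 4.67 = 5.67

5.67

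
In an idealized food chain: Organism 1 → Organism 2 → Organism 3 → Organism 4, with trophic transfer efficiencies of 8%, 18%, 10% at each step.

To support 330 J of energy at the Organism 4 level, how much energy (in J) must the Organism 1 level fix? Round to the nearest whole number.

Cumulative transfer efficiency: 0.08 × 0.18 × 0.1 = 0.00144
Organism 1 energy = 330 / 0.00144 = 229167 J

229167 J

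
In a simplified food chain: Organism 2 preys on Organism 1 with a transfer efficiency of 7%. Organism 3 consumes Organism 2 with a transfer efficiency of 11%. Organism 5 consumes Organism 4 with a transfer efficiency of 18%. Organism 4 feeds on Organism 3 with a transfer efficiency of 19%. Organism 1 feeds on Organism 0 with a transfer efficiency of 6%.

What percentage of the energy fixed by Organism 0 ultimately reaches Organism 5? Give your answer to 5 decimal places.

0.00158%

Product of link efficiencies: 0.06 × 0.07 × 0.11 × 0.19 × 0.18 = 0.0000158004
As a percentage: 0.0000158004 × 100 = 0.00158%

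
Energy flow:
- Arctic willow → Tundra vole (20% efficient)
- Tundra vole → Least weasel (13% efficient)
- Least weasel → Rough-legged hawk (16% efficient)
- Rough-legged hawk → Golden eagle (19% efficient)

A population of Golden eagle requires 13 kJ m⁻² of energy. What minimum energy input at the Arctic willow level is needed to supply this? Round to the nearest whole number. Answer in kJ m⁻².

16447 kJ m⁻²

Cumulative transfer efficiency: 0.2 × 0.13 × 0.16 × 0.19 = 0.0007904
Arctic willow energy = 13 / 0.0007904 = 16447 kJ m⁻²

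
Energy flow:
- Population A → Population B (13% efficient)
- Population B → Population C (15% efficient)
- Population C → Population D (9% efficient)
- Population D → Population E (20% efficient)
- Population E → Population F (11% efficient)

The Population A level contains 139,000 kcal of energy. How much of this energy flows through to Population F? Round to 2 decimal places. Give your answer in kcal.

5.37 kcal

Population B: 139000 × 0.13 = 18070 kcal
Population C: 18070 × 0.15 = 2710.5 kcal
Population D: 2710.5 × 0.09 = 243.945 kcal
Population E: 243.945 × 0.2 = 48.789 kcal
Population F: 48.789 × 0.11 = 5.36679 kcal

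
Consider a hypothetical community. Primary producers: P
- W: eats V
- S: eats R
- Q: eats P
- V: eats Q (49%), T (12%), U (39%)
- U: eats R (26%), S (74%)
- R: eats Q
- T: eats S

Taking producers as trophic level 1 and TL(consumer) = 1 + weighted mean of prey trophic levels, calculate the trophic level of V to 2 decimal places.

Q: 1 + 1 = 2
R: 1 + 2 = 3
S: 1 + 3 = 4
T: 1 + 4 = 5
U: 1 + (0.26×3 + 0.74×4) = 4.74
V: 1 + (0.49×2 + 0.12×5 + 0.39×4.74) = 4.4286
W: 1 + 4.4286 = 5.4286

4.43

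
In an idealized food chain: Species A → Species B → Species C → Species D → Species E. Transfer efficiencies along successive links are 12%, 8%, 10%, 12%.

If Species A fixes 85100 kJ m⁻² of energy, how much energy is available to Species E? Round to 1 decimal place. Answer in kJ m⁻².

Species B: 85100 × 0.12 = 10212 kJ m⁻²
Species C: 10212 × 0.08 = 816.96 kJ m⁻²
Species D: 816.96 × 0.1 = 81.696 kJ m⁻²
Species E: 81.696 × 0.12 = 9.80352 kJ m⁻²

9.8 kJ m⁻²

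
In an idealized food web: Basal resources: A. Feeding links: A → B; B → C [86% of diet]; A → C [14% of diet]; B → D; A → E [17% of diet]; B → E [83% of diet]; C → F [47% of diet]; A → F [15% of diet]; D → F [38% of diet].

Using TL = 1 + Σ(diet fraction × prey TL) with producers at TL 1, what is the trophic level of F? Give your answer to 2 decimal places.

B: 1 + 1 = 2
C: 1 + (0.86×2 + 0.14×1) = 2.86
D: 1 + 2 = 3
E: 1 + (0.17×1 + 0.83×2) = 2.83
F: 1 + (0.47×2.86 + 0.15×1 + 0.38×3) = 3.6342

3.63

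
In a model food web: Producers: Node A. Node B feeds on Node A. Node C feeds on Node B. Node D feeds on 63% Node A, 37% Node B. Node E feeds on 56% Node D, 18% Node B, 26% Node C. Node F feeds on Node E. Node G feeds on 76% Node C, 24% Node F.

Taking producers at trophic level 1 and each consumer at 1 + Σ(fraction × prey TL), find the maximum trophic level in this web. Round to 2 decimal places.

4.47

Node B: 1 + 1 = 2
Node C: 1 + 2 = 3
Node D: 1 + (0.63×1 + 0.37×2) = 2.37
Node E: 1 + (0.56×2.37 + 0.18×2 + 0.26×3) = 3.4672
Node F: 1 + 3.4672 = 4.4672
Node G: 1 + (0.76×3 + 0.24×4.4672) = 4.352128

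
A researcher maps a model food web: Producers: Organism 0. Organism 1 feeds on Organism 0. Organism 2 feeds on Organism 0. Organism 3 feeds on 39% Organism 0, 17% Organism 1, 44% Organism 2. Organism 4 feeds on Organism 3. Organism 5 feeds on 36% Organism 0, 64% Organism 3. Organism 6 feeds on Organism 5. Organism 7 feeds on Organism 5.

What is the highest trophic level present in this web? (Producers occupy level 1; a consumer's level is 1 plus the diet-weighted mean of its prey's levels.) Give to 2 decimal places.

4.03

Organism 1: 1 + 1 = 2
Organism 2: 1 + 1 = 2
Organism 3: 1 + (0.39×1 + 0.17×2 + 0.44×2) = 2.61
Organism 4: 1 + 2.61 = 3.61
Organism 5: 1 + (0.36×1 + 0.64×2.61) = 3.0304
Organism 6: 1 + 3.0304 = 4.0304
Organism 7: 1 + 3.0304 = 4.0304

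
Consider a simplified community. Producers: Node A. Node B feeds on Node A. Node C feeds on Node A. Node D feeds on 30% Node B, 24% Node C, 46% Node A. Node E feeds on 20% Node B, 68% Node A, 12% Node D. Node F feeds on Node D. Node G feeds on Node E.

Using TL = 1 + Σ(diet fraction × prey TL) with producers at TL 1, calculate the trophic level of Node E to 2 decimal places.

Node B: 1 + 1 = 2
Node C: 1 + 1 = 2
Node D: 1 + (0.3×2 + 0.24×2 + 0.46×1) = 2.54
Node E: 1 + (0.2×2 + 0.68×1 + 0.12×2.54) = 2.3848
Node F: 1 + 2.54 = 3.54
Node G: 1 + 2.3848 = 3.3848

2.38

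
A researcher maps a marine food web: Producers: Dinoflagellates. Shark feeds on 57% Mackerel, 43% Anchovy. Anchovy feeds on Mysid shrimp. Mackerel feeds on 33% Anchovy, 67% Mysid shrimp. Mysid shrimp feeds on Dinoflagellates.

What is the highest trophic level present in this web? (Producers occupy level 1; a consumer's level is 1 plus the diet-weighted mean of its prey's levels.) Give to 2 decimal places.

4.19

Mysid shrimp: 1 + 1 = 2
Anchovy: 1 + 2 = 3
Mackerel: 1 + (0.33×3 + 0.67×2) = 3.33
Shark: 1 + (0.57×3.33 + 0.43×3) = 4.1881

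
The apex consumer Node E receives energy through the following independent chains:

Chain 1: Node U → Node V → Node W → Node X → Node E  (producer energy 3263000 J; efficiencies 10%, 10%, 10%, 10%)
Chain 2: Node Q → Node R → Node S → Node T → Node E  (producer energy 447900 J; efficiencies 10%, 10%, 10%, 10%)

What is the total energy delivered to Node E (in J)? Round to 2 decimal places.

Chain 1: 3263000 × 0.1 × 0.1 × 0.1 × 0.1 = 326.3 J
Chain 2: 447900 × 0.1 × 0.1 × 0.1 × 0.1 = 44.79 J
Total at Node E: 326.3 + 44.79 = 371.09 J

371.09 J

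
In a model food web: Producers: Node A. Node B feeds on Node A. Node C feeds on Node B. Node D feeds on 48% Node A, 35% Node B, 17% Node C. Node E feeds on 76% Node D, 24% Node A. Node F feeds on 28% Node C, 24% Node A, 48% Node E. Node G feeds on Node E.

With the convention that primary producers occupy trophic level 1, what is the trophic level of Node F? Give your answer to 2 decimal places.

Node B: 1 + 1 = 2
Node C: 1 + 2 = 3
Node D: 1 + (0.48×1 + 0.35×2 + 0.17×3) = 2.69
Node E: 1 + (0.76×2.69 + 0.24×1) = 3.2844
Node F: 1 + (0.28×3 + 0.24×1 + 0.48×3.2844) = 3.656512
Node G: 1 + 3.2844 = 4.2844

3.66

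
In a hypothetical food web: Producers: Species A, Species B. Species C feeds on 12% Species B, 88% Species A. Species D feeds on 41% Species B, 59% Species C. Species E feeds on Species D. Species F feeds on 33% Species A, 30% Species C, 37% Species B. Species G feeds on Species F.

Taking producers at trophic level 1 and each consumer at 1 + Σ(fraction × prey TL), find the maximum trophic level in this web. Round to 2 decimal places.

Species C: 1 + (0.12×1 + 0.88×1) = 2
Species D: 1 + (0.41×1 + 0.59×2) = 2.59
Species E: 1 + 2.59 = 3.59
Species F: 1 + (0.33×1 + 0.3×2 + 0.37×1) = 2.3
Species G: 1 + 2.3 = 3.3

3.59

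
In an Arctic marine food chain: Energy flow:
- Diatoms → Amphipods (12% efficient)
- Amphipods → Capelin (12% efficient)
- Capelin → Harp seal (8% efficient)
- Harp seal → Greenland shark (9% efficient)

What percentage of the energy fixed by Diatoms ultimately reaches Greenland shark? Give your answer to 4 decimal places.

Product of link efficiencies: 0.12 × 0.12 × 0.08 × 0.09 = 0.00010368
As a percentage: 0.00010368 × 100 = 0.0104%

0.0104%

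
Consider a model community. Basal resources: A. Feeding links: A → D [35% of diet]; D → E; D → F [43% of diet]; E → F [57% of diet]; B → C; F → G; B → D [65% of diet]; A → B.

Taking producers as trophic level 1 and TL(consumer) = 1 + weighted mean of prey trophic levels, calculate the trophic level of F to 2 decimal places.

B: 1 + 1 = 2
C: 1 + 2 = 3
D: 1 + (0.35×1 + 0.65×2) = 2.65
E: 1 + 2.65 = 3.65
F: 1 + (0.43×2.65 + 0.57×3.65) = 4.22
G: 1 + 4.22 = 5.22

4.22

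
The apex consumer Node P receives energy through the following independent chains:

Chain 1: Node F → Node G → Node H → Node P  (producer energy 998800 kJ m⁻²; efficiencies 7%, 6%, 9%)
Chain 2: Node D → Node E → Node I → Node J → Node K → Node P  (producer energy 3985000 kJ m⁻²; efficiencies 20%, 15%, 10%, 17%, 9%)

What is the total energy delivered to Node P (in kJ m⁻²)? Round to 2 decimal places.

560.46 kJ m⁻²

Chain 1: 998800 × 0.07 × 0.06 × 0.09 = 377.5464 kJ m⁻²
Chain 2: 3985000 × 0.2 × 0.15 × 0.1 × 0.17 × 0.09 = 182.9115 kJ m⁻²
Total at Node P: 377.5464 + 182.9115 = 560.4579 kJ m⁻²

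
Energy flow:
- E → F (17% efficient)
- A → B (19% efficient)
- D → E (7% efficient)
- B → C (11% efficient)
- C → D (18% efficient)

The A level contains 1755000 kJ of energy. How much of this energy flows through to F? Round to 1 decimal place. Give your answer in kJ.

78.6 kJ

B: 1755000 × 0.19 = 333450 kJ
C: 333450 × 0.11 = 36679.5 kJ
D: 36679.5 × 0.18 = 6602.31 kJ
E: 6602.31 × 0.07 = 462.1617 kJ
F: 462.1617 × 0.17 = 78.567489 kJ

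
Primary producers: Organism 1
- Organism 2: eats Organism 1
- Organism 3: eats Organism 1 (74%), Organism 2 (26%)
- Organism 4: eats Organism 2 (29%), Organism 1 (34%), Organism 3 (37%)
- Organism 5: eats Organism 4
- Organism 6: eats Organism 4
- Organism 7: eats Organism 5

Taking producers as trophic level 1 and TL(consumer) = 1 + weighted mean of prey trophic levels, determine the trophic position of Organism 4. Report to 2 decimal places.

Organism 2: 1 + 1 = 2
Organism 3: 1 + (0.74×1 + 0.26×2) = 2.26
Organism 4: 1 + (0.29×2 + 0.34×1 + 0.37×2.26) = 2.7562
Organism 5: 1 + 2.7562 = 3.7562
Organism 6: 1 + 2.7562 = 3.7562
Organism 7: 1 + 3.7562 = 4.7562

2.76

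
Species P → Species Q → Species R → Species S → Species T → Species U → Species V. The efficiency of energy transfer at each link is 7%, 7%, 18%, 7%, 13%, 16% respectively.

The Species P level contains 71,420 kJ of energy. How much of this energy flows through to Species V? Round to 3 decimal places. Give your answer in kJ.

0.092 kJ

Species Q: 71420 × 0.07 = 4999.4 kJ
Species R: 4999.4 × 0.07 = 349.958 kJ
Species S: 349.958 × 0.18 = 62.99244 kJ
Species T: 62.99244 × 0.07 = 4.4094708 kJ
Species U: 4.4094708 × 0.13 = 0.573231204 kJ
Species V: 0.573231204 × 0.16 = 0.09171699264 kJ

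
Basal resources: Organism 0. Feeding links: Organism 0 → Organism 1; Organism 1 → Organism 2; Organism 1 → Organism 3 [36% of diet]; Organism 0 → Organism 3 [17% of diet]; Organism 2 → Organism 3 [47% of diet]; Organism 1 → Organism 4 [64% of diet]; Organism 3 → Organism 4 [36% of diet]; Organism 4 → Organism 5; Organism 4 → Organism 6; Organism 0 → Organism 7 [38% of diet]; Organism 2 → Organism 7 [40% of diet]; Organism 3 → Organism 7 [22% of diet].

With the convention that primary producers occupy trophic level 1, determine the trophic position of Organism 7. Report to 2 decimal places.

3.31

Organism 1: 1 + 1 = 2
Organism 2: 1 + 2 = 3
Organism 3: 1 + (0.36×2 + 0.17×1 + 0.47×3) = 3.3
Organism 4: 1 + (0.64×2 + 0.36×3.3) = 3.468
Organism 5: 1 + 3.468 = 4.468
Organism 6: 1 + 3.468 = 4.468
Organism 7: 1 + (0.38×1 + 0.4×3 + 0.22×3.3) = 3.306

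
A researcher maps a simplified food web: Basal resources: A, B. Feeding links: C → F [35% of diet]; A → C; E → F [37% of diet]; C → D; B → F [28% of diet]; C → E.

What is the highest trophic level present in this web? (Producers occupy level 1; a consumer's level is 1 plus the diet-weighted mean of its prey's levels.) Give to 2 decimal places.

3.09

C: 1 + 1 = 2
D: 1 + 2 = 3
E: 1 + 2 = 3
F: 1 + (0.37×3 + 0.28×1 + 0.35×2) = 3.09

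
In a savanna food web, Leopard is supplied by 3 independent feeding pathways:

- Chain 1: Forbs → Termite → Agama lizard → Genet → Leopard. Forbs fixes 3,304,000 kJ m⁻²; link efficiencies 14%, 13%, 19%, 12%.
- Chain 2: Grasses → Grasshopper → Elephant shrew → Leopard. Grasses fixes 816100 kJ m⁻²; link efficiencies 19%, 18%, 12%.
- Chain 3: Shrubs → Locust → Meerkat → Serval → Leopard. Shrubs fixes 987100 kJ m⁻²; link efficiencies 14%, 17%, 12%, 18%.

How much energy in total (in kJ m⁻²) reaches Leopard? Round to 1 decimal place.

5227.8 kJ m⁻²

Chain 1: 3304000 × 0.14 × 0.13 × 0.19 × 0.12 = 1371.02784 kJ m⁻²
Chain 2: 816100 × 0.19 × 0.18 × 0.12 = 3349.2744 kJ m⁻²
Chain 3: 987100 × 0.14 × 0.17 × 0.12 × 0.18 = 507.448368 kJ m⁻²
Total at Leopard: 1371.02784 + 3349.2744 + 507.448368 = 5227.750608 kJ m⁻²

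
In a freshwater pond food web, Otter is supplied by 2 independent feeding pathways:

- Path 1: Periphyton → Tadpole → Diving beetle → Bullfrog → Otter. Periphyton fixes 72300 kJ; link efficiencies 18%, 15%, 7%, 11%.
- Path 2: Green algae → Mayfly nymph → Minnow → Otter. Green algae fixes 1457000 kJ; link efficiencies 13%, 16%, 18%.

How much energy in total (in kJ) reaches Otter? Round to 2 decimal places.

5470.04 kJ

Path 1: 72300 × 0.18 × 0.15 × 0.07 × 0.11 = 15.03117 kJ
Path 2: 1457000 × 0.13 × 0.16 × 0.18 = 5455.008 kJ
Total at Otter: 15.03117 + 5455.008 = 5470.03917 kJ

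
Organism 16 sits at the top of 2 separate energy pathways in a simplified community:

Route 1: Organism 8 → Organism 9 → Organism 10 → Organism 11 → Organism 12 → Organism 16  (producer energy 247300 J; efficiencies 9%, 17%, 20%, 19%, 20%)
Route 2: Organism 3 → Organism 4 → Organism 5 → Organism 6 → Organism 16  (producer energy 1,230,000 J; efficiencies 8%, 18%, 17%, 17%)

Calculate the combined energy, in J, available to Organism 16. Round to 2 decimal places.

Route 1: 247300 × 0.09 × 0.17 × 0.2 × 0.19 × 0.2 = 28.756044 J
Route 2: 1230000 × 0.08 × 0.18 × 0.17 × 0.17 = 511.8768 J
Total at Organism 16: 28.756044 + 511.8768 = 540.632844 J

540.63 J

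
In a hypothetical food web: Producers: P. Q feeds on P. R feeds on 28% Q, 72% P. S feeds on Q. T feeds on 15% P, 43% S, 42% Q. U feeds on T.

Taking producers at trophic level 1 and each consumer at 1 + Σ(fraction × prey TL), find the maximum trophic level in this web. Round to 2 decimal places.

4.28

Q: 1 + 1 = 2
R: 1 + (0.28×2 + 0.72×1) = 2.28
S: 1 + 2 = 3
T: 1 + (0.15×1 + 0.43×3 + 0.42×2) = 3.28
U: 1 + 3.28 = 4.28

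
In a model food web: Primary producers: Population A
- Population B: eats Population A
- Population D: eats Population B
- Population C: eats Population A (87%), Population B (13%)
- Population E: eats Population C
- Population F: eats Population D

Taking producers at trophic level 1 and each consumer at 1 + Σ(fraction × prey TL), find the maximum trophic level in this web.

Population B: 1 + 1 = 2
Population C: 1 + (0.87×1 + 0.13×2) = 2.13
Population D: 1 + 2 = 3
Population E: 1 + 2.13 = 3.13
Population F: 1 + 3 = 4

4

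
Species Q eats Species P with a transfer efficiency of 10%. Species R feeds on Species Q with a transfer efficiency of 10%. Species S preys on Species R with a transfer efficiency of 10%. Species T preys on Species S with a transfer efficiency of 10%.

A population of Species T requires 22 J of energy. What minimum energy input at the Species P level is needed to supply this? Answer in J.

220000 J

Cumulative transfer efficiency: 0.1 × 0.1 × 0.1 × 0.1 = 0.0001
Species P energy = 22 / 0.0001 = 220000 J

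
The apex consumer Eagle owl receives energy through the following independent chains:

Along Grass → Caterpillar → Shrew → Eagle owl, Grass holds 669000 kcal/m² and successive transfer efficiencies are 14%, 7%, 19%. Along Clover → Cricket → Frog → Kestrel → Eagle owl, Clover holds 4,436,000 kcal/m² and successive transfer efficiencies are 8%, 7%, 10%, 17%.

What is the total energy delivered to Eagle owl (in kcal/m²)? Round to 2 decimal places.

1667.99 kcal/m²

Via Grass: 669000 × 0.14 × 0.07 × 0.19 = 1245.678 kcal/m²
Via Clover: 4436000 × 0.08 × 0.07 × 0.1 × 0.17 = 422.3072 kcal/m²
Total at Eagle owl: 1245.678 + 422.3072 = 1667.9852 kcal/m²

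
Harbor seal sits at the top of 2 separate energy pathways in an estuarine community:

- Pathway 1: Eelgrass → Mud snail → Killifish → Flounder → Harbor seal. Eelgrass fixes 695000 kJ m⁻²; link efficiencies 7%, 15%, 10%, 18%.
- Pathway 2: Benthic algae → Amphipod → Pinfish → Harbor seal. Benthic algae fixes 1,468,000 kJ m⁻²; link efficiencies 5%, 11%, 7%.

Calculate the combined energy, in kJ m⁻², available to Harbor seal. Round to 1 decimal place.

696.5 kJ m⁻²

Pathway 1: 695000 × 0.07 × 0.15 × 0.1 × 0.18 = 131.355 kJ m⁻²
Pathway 2: 1468000 × 0.05 × 0.11 × 0.07 = 565.18 kJ m⁻²
Total at Harbor seal: 131.355 + 565.18 = 696.535 kJ m⁻²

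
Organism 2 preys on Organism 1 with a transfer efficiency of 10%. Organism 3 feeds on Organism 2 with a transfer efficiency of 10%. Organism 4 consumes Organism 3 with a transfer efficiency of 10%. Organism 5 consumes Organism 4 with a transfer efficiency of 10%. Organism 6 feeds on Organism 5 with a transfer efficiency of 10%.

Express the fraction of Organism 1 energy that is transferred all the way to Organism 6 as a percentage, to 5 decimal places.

Product of link efficiencies: 0.1 × 0.1 × 0.1 × 0.1 × 0.1 = 0.00001
As a percentage: 0.00001 × 100 = 0.00100%

0.00100%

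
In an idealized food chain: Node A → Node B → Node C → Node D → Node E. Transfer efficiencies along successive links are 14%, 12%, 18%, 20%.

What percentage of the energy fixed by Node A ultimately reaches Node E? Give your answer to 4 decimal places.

Product of link efficiencies: 0.14 × 0.12 × 0.18 × 0.2 = 0.0006048
As a percentage: 0.0006048 × 100 = 0.0605%

0.0605%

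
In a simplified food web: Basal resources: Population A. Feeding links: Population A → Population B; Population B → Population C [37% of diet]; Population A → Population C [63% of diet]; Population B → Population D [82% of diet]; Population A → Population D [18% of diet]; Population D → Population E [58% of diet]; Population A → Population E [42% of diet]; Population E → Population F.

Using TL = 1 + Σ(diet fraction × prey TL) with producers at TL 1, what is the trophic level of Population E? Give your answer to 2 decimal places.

Population B: 1 + 1 = 2
Population C: 1 + (0.37×2 + 0.63×1) = 2.37
Population D: 1 + (0.82×2 + 0.18×1) = 2.82
Population E: 1 + (0.58×2.82 + 0.42×1) = 3.0556
Population F: 1 + 3.0556 = 4.0556

3.06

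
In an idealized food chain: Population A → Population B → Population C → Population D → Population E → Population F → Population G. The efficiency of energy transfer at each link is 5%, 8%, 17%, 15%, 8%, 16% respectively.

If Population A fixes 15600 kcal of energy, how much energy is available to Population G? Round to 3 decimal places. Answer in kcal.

Population B: 15600 × 0.05 = 780 kcal
Population C: 780 × 0.08 = 62.4 kcal
Population D: 62.4 × 0.17 = 10.608 kcal
Population E: 10.608 × 0.15 = 1.5912 kcal
Population F: 1.5912 × 0.08 = 0.127296 kcal
Population G: 0.127296 × 0.16 = 0.02036736 kcal

0.020 kcal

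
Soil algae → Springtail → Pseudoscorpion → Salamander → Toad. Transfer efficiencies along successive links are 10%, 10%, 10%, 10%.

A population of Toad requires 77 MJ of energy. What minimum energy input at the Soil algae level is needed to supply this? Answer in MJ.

Cumulative transfer efficiency: 0.1 × 0.1 × 0.1 × 0.1 = 0.0001
Soil algae energy = 77 / 0.0001 = 770000 MJ

770000 MJ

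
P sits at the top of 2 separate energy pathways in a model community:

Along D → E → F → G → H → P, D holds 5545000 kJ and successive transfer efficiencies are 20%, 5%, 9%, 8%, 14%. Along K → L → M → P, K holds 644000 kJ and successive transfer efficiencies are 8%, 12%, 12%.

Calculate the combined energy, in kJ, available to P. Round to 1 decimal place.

797.8 kJ

Via D: 5545000 × 0.2 × 0.05 × 0.09 × 0.08 × 0.14 = 55.8936 kJ
Via K: 644000 × 0.08 × 0.12 × 0.12 = 741.888 kJ
Total at P: 55.8936 + 741.888 = 797.7816 kJ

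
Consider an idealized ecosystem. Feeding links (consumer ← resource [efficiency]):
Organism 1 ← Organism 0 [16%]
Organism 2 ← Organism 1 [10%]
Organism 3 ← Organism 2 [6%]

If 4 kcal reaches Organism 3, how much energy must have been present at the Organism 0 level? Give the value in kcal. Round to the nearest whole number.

4167 kcal

Cumulative transfer efficiency: 0.16 × 0.1 × 0.06 = 0.00096
Organism 0 energy = 4 / 0.00096 = 4167 kcal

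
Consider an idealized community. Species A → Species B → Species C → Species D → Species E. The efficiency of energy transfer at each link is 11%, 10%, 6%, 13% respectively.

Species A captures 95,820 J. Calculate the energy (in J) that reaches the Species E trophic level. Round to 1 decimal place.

Species B: 95820 × 0.11 = 10540.2 J
Species C: 10540.2 × 0.1 = 1054.02 J
Species D: 1054.02 × 0.06 = 63.2412 J
Species E: 63.2412 × 0.13 = 8.221356 J

8.2 J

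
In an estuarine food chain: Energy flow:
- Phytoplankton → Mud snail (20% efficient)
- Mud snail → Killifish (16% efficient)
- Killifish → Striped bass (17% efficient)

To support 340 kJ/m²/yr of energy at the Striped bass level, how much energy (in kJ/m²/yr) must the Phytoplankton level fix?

Cumulative transfer efficiency: 0.2 × 0.16 × 0.17 = 0.00544
Phytoplankton energy = 340 / 0.00544 = 62500 kJ/m²/yr

62500 kJ/m²/yr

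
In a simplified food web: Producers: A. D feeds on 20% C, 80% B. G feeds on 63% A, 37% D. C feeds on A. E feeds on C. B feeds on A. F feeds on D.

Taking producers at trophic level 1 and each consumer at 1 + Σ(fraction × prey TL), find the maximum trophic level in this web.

B: 1 + 1 = 2
C: 1 + 1 = 2
D: 1 + (0.2×2 + 0.8×2) = 3
E: 1 + 2 = 3
F: 1 + 3 = 4
G: 1 + (0.63×1 + 0.37×3) = 2.74

4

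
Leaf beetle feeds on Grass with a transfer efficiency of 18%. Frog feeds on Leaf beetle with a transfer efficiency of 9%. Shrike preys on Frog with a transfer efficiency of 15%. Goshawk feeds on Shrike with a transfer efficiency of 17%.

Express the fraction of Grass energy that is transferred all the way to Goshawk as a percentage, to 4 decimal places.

0.0413%

Product of link efficiencies: 0.18 × 0.09 × 0.15 × 0.17 = 0.0004131
As a percentage: 0.0004131 × 100 = 0.0413%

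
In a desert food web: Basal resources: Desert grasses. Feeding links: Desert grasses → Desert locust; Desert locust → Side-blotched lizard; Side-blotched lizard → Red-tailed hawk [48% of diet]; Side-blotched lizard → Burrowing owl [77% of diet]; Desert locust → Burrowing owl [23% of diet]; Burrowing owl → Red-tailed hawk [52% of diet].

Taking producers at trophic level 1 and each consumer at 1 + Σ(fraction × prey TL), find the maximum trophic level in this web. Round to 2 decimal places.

Desert locust: 1 + 1 = 2
Side-blotched lizard: 1 + 2 = 3
Burrowing owl: 1 + (0.77×3 + 0.23×2) = 3.77
Red-tailed hawk: 1 + (0.52×3.77 + 0.48×3) = 4.4004

4.40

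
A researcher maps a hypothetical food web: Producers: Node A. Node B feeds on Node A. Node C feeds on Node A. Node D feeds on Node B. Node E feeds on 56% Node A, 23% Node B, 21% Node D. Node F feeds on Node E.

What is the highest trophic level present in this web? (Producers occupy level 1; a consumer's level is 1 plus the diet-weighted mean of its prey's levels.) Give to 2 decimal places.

Node B: 1 + 1 = 2
Node C: 1 + 1 = 2
Node D: 1 + 2 = 3
Node E: 1 + (0.56×1 + 0.23×2 + 0.21×3) = 2.65
Node F: 1 + 2.65 = 3.65

3.65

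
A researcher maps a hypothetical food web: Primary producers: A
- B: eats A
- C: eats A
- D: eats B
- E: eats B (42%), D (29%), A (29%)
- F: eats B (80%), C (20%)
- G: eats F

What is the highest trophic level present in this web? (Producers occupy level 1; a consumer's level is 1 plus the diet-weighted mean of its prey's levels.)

4

B: 1 + 1 = 2
C: 1 + 1 = 2
D: 1 + 2 = 3
E: 1 + (0.42×2 + 0.29×3 + 0.29×1) = 3
F: 1 + (0.8×2 + 0.2×2) = 3
G: 1 + 3 = 4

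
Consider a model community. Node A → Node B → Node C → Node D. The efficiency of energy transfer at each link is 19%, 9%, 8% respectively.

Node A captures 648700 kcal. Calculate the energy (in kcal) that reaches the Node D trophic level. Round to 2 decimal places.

887.42 kcal

Node B: 648700 × 0.19 = 123253 kcal
Node C: 123253 × 0.09 = 11092.77 kcal
Node D: 11092.77 × 0.08 = 887.4216 kcal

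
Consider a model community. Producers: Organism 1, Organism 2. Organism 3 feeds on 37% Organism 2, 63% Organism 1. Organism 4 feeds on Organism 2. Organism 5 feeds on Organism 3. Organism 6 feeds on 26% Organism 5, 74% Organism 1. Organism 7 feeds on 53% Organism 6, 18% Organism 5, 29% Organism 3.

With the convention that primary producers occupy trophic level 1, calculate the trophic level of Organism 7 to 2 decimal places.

Organism 3: 1 + (0.37×1 + 0.63×1) = 2
Organism 4: 1 + 1 = 2
Organism 5: 1 + 2 = 3
Organism 6: 1 + (0.26×3 + 0.74×1) = 2.52
Organism 7: 1 + (0.53×2.52 + 0.18×3 + 0.29×2) = 3.4556

3.46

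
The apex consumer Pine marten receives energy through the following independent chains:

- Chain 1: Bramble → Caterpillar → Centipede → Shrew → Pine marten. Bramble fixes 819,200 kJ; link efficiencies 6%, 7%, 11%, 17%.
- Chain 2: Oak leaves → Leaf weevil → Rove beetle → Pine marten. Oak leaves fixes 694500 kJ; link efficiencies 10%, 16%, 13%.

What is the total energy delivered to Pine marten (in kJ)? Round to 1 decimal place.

1508.9 kJ

Chain 1: 819200 × 0.06 × 0.07 × 0.11 × 0.17 = 64.339968 kJ
Chain 2: 694500 × 0.1 × 0.16 × 0.13 = 1444.56 kJ
Total at Pine marten: 64.339968 + 1444.56 = 1508.899968 kJ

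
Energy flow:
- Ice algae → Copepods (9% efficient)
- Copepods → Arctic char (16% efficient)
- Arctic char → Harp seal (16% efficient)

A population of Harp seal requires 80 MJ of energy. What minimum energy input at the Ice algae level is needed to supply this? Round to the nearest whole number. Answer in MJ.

Cumulative transfer efficiency: 0.09 × 0.16 × 0.16 = 0.002304
Ice algae energy = 80 / 0.002304 = 34722 MJ

34722 MJ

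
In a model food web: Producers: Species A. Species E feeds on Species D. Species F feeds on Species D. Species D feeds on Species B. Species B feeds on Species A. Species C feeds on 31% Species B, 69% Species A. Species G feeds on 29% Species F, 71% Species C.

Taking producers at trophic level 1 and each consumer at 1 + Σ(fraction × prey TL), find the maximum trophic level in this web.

Species B: 1 + 1 = 2
Species C: 1 + (0.31×2 + 0.69×1) = 2.31
Species D: 1 + 2 = 3
Species E: 1 + 3 = 4
Species F: 1 + 3 = 4
Species G: 1 + (0.29×4 + 0.71×2.31) = 3.8001

4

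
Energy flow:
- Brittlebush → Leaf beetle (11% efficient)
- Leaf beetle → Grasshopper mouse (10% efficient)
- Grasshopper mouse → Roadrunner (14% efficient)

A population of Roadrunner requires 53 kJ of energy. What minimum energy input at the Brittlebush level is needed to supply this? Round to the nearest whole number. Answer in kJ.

Cumulative transfer efficiency: 0.11 × 0.1 × 0.14 = 0.00154
Brittlebush energy = 53 / 0.00154 = 34416 kJ

34416 kJ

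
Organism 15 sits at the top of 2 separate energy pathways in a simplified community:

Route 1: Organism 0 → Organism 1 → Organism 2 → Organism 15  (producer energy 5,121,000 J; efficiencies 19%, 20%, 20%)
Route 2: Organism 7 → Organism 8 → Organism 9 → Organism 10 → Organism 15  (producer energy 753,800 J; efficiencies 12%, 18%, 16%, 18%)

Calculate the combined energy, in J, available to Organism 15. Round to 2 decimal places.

Route 1: 5121000 × 0.19 × 0.2 × 0.2 = 38919.6 J
Route 2: 753800 × 0.12 × 0.18 × 0.16 × 0.18 = 468.923904 J
Total at Organism 15: 38919.6 + 468.923904 = 39388.523904 J

39388.52 J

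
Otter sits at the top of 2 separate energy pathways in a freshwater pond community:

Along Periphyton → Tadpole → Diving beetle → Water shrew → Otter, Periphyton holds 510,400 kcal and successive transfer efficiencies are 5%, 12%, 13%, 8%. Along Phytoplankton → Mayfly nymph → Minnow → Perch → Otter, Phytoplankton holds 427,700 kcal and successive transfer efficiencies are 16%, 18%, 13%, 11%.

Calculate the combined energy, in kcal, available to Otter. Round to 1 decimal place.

208.0 kcal

Via Periphyton: 510400 × 0.05 × 0.12 × 0.13 × 0.08 = 31.84896 kcal
Via Phytoplankton: 427700 × 0.16 × 0.18 × 0.13 × 0.11 = 176.143968 kcal
Total at Otter: 31.84896 + 176.143968 = 207.992928 kcal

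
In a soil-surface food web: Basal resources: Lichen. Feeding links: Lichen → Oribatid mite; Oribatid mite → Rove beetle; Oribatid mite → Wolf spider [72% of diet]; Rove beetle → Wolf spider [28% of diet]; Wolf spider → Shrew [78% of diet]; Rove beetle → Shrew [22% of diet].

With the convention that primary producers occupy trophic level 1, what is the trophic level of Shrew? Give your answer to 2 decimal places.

4.22

Oribatid mite: 1 + 1 = 2
Rove beetle: 1 + 2 = 3
Wolf spider: 1 + (0.72×2 + 0.28×3) = 3.28
Shrew: 1 + (0.78×3.28 + 0.22×3) = 4.2184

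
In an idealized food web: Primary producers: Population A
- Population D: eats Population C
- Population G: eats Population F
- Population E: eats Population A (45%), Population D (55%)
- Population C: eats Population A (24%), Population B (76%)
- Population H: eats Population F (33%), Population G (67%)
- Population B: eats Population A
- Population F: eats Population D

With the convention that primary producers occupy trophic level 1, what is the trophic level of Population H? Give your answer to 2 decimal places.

Population B: 1 + 1 = 2
Population C: 1 + (0.24×1 + 0.76×2) = 2.76
Population D: 1 + 2.76 = 3.76
Population E: 1 + (0.45×1 + 0.55×3.76) = 3.518
Population F: 1 + 3.76 = 4.76
Population G: 1 + 4.76 = 5.76
Population H: 1 + (0.33×4.76 + 0.67×5.76) = 6.43

6.43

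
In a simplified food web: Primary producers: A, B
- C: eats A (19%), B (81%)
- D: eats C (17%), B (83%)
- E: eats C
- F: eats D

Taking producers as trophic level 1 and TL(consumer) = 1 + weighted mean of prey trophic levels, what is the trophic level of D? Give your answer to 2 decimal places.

C: 1 + (0.19×1 + 0.81×1) = 2
D: 1 + (0.17×2 + 0.83×1) = 2.17
E: 1 + 2 = 3
F: 1 + 2.17 = 3.17

2.17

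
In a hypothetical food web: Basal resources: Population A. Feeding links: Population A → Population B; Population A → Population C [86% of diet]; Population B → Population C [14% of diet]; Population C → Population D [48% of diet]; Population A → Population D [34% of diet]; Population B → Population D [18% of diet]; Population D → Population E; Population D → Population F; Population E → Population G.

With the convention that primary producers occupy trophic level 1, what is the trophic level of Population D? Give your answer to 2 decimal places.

Population B: 1 + 1 = 2
Population C: 1 + (0.86×1 + 0.14×2) = 2.14
Population D: 1 + (0.48×2.14 + 0.34×1 + 0.18×2) = 2.7272
Population E: 1 + 2.7272 = 3.7272
Population F: 1 + 2.7272 = 3.7272
Population G: 1 + 3.7272 = 4.7272

2.73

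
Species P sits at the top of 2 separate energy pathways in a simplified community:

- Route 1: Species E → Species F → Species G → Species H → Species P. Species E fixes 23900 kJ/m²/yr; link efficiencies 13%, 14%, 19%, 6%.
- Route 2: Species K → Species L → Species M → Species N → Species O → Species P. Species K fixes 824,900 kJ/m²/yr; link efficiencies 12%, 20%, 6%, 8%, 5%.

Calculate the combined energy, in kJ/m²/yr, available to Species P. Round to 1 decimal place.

9.7 kJ/m²/yr

Route 1: 23900 × 0.13 × 0.14 × 0.19 × 0.06 = 4.958772 kJ/m²/yr
Route 2: 824900 × 0.12 × 0.2 × 0.06 × 0.08 × 0.05 = 4.751424 kJ/m²/yr
Total at Species P: 4.958772 + 4.751424 = 9.710196 kJ/m²/yr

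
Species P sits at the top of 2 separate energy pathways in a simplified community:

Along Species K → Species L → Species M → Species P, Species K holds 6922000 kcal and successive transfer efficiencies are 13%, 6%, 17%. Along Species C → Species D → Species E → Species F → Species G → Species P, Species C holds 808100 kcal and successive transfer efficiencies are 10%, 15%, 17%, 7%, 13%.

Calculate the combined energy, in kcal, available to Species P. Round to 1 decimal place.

9197.3 kcal

Via Species K: 6922000 × 0.13 × 0.06 × 0.17 = 9178.572 kcal
Via Species C: 808100 × 0.1 × 0.15 × 0.17 × 0.07 × 0.13 = 18.7519605 kcal
Total at Species P: 9178.572 + 18.7519605 = 9197.3239605 kcal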